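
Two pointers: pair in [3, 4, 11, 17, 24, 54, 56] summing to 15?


lo=0(3)+hi=6(56)=59
lo=0(3)+hi=5(54)=57
lo=0(3)+hi=4(24)=27
lo=0(3)+hi=3(17)=20
lo=0(3)+hi=2(11)=14
lo=1(4)+hi=2(11)=15

Yes: 4+11=15


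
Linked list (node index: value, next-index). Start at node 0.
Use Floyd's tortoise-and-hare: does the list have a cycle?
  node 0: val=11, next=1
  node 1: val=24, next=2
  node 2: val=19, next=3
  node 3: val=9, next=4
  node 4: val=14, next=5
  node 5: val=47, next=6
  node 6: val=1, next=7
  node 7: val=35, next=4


Floyd's tortoise (slow, +1) and hare (fast, +2):
  init: slow=0, fast=0
  step 1: slow=1, fast=2
  step 2: slow=2, fast=4
  step 3: slow=3, fast=6
  step 4: slow=4, fast=4
  slow == fast at node 4: cycle detected

Cycle: yes


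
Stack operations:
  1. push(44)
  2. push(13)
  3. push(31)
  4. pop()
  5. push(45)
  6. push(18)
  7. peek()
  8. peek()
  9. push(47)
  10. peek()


push(44) -> [44]
push(13) -> [44, 13]
push(31) -> [44, 13, 31]
pop()->31, [44, 13]
push(45) -> [44, 13, 45]
push(18) -> [44, 13, 45, 18]
peek()->18
peek()->18
push(47) -> [44, 13, 45, 18, 47]
peek()->47

Final stack: [44, 13, 45, 18, 47]


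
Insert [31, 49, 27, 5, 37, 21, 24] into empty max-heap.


Insert 31: [31]
Insert 49: [49, 31]
Insert 27: [49, 31, 27]
Insert 5: [49, 31, 27, 5]
Insert 37: [49, 37, 27, 5, 31]
Insert 21: [49, 37, 27, 5, 31, 21]
Insert 24: [49, 37, 27, 5, 31, 21, 24]

Final heap: [49, 37, 27, 5, 31, 21, 24]


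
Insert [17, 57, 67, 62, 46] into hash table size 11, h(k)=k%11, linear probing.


Insert 17: h=6 -> slot 6
Insert 57: h=2 -> slot 2
Insert 67: h=1 -> slot 1
Insert 62: h=7 -> slot 7
Insert 46: h=2, 1 probes -> slot 3

Table: [None, 67, 57, 46, None, None, 17, 62, None, None, None]


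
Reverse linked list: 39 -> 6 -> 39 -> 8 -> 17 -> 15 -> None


Step 1: curr=39, set curr.next=prev(None) | reversed so far: 39
Step 2: curr=6, set curr.next=prev(39) | reversed so far: 6 -> 39
Step 3: curr=39, set curr.next=prev(6) | reversed so far: 39 -> 6 -> 39
Step 4: curr=8, set curr.next=prev(39) | reversed so far: 8 -> 39 -> 6 -> 39
Step 5: curr=17, set curr.next=prev(8) | reversed so far: 17 -> 8 -> 39 -> 6 -> 39
Step 6: curr=15, set curr.next=prev(17) | reversed so far: 15 -> 17 -> 8 -> 39 -> 6 -> 39

15 -> 17 -> 8 -> 39 -> 6 -> 39 -> None


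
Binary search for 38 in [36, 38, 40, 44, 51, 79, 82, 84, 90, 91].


Step 1: lo=0, hi=9, mid=4, val=51
Step 2: lo=0, hi=3, mid=1, val=38

Found at index 1


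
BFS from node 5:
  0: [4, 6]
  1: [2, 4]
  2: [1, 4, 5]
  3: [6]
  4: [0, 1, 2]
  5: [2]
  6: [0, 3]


Visit 5, enqueue [2]
Visit 2, enqueue [1, 4]
Visit 1, enqueue []
Visit 4, enqueue [0]
Visit 0, enqueue [6]
Visit 6, enqueue [3]
Visit 3, enqueue []

BFS order: [5, 2, 1, 4, 0, 6, 3]


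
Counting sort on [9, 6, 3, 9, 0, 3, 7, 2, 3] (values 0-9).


Input: [9, 6, 3, 9, 0, 3, 7, 2, 3]
Counts: [1, 0, 1, 3, 0, 0, 1, 1, 0, 2]

Sorted: [0, 2, 3, 3, 3, 6, 7, 9, 9]


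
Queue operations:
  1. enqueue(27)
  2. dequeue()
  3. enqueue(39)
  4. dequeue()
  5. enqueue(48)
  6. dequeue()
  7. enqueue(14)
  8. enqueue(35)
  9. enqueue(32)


enqueue(27) -> [27]
dequeue()->27, []
enqueue(39) -> [39]
dequeue()->39, []
enqueue(48) -> [48]
dequeue()->48, []
enqueue(14) -> [14]
enqueue(35) -> [14, 35]
enqueue(32) -> [14, 35, 32]

Final queue: [14, 35, 32]


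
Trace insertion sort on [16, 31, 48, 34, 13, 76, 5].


Initial: [16, 31, 48, 34, 13, 76, 5]
Insert 31: [16, 31, 48, 34, 13, 76, 5]
Insert 48: [16, 31, 48, 34, 13, 76, 5]
Insert 34: [16, 31, 34, 48, 13, 76, 5]
Insert 13: [13, 16, 31, 34, 48, 76, 5]
Insert 76: [13, 16, 31, 34, 48, 76, 5]
Insert 5: [5, 13, 16, 31, 34, 48, 76]

Sorted: [5, 13, 16, 31, 34, 48, 76]


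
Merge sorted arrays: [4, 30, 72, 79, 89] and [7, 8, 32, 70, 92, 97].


Take 4 from A
Take 7 from B
Take 8 from B
Take 30 from A
Take 32 from B
Take 70 from B
Take 72 from A
Take 79 from A
Take 89 from A

Merged: [4, 7, 8, 30, 32, 70, 72, 79, 89, 92, 97]


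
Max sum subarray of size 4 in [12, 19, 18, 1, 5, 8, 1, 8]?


[0:4]: 50
[1:5]: 43
[2:6]: 32
[3:7]: 15
[4:8]: 22

Max: 50 at [0:4]


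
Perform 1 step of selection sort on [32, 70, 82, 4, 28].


Initial: [32, 70, 82, 4, 28]
Step 1: min=4 at 3
  Swap: [4, 70, 82, 32, 28]

After 1 step: [4, 70, 82, 32, 28]


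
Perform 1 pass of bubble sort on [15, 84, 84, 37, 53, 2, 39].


Initial: [15, 84, 84, 37, 53, 2, 39]
Pass 1: [15, 84, 37, 53, 2, 39, 84] (4 swaps)

After 1 pass: [15, 84, 37, 53, 2, 39, 84]


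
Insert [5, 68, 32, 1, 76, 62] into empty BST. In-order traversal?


Insert 5: root
Insert 68: R from 5
Insert 32: R from 5 -> L from 68
Insert 1: L from 5
Insert 76: R from 5 -> R from 68
Insert 62: R from 5 -> L from 68 -> R from 32

In-order: [1, 5, 32, 62, 68, 76]


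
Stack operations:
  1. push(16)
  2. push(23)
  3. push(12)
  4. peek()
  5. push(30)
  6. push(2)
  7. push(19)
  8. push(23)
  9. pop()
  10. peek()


push(16) -> [16]
push(23) -> [16, 23]
push(12) -> [16, 23, 12]
peek()->12
push(30) -> [16, 23, 12, 30]
push(2) -> [16, 23, 12, 30, 2]
push(19) -> [16, 23, 12, 30, 2, 19]
push(23) -> [16, 23, 12, 30, 2, 19, 23]
pop()->23, [16, 23, 12, 30, 2, 19]
peek()->19

Final stack: [16, 23, 12, 30, 2, 19]


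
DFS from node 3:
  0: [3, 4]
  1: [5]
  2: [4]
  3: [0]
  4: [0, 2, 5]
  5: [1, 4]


Visit 3, push [0]
Visit 0, push [4]
Visit 4, push [5, 2]
Visit 2, push []
Visit 5, push [1]
Visit 1, push []

DFS order: [3, 0, 4, 2, 5, 1]


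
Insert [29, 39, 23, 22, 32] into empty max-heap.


Insert 29: [29]
Insert 39: [39, 29]
Insert 23: [39, 29, 23]
Insert 22: [39, 29, 23, 22]
Insert 32: [39, 32, 23, 22, 29]

Final heap: [39, 32, 23, 22, 29]


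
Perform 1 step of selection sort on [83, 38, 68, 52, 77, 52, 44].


Initial: [83, 38, 68, 52, 77, 52, 44]
Step 1: min=38 at 1
  Swap: [38, 83, 68, 52, 77, 52, 44]

After 1 step: [38, 83, 68, 52, 77, 52, 44]


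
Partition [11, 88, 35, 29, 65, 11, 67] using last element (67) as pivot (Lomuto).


Pivot: 67
  11 <= 67: advance i (no swap)
  35 <= 67: swap -> [11, 35, 88, 29, 65, 11, 67]
  29 <= 67: swap -> [11, 35, 29, 88, 65, 11, 67]
  65 <= 67: swap -> [11, 35, 29, 65, 88, 11, 67]
  11 <= 67: swap -> [11, 35, 29, 65, 11, 88, 67]
Place pivot at 5: [11, 35, 29, 65, 11, 67, 88]

Partitioned: [11, 35, 29, 65, 11, 67, 88]


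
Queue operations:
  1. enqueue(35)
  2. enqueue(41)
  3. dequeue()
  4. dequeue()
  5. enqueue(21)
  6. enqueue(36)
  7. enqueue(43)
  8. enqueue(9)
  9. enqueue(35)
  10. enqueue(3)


enqueue(35) -> [35]
enqueue(41) -> [35, 41]
dequeue()->35, [41]
dequeue()->41, []
enqueue(21) -> [21]
enqueue(36) -> [21, 36]
enqueue(43) -> [21, 36, 43]
enqueue(9) -> [21, 36, 43, 9]
enqueue(35) -> [21, 36, 43, 9, 35]
enqueue(3) -> [21, 36, 43, 9, 35, 3]

Final queue: [21, 36, 43, 9, 35, 3]


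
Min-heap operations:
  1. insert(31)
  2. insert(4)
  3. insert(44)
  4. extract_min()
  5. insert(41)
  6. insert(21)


insert(31) -> [31]
insert(4) -> [4, 31]
insert(44) -> [4, 31, 44]
extract_min()->4, [31, 44]
insert(41) -> [31, 44, 41]
insert(21) -> [21, 31, 41, 44]

Final heap: [21, 31, 41, 44]


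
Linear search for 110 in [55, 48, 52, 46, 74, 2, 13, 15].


i=0: 55!=110
i=1: 48!=110
i=2: 52!=110
i=3: 46!=110
i=4: 74!=110
i=5: 2!=110
i=6: 13!=110
i=7: 15!=110

Not found, 8 comps


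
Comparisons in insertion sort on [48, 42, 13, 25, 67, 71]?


Algorithm: insertion sort
Input: [48, 42, 13, 25, 67, 71]
Sorted: [13, 25, 42, 48, 67, 71]

8


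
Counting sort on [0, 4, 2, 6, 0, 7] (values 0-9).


Input: [0, 4, 2, 6, 0, 7]
Counts: [2, 0, 1, 0, 1, 0, 1, 1, 0, 0]

Sorted: [0, 0, 2, 4, 6, 7]


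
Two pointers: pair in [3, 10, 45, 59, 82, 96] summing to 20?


lo=0(3)+hi=5(96)=99
lo=0(3)+hi=4(82)=85
lo=0(3)+hi=3(59)=62
lo=0(3)+hi=2(45)=48
lo=0(3)+hi=1(10)=13

No pair found


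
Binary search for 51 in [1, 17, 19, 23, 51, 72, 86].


Step 1: lo=0, hi=6, mid=3, val=23
Step 2: lo=4, hi=6, mid=5, val=72
Step 3: lo=4, hi=4, mid=4, val=51

Found at index 4


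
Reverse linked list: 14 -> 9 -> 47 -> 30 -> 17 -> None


Step 1: curr=14, set curr.next=prev(None) | reversed so far: 14
Step 2: curr=9, set curr.next=prev(14) | reversed so far: 9 -> 14
Step 3: curr=47, set curr.next=prev(9) | reversed so far: 47 -> 9 -> 14
Step 4: curr=30, set curr.next=prev(47) | reversed so far: 30 -> 47 -> 9 -> 14
Step 5: curr=17, set curr.next=prev(30) | reversed so far: 17 -> 30 -> 47 -> 9 -> 14

17 -> 30 -> 47 -> 9 -> 14 -> None


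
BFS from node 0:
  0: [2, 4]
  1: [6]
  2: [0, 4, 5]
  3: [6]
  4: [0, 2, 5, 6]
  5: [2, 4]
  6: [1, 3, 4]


Visit 0, enqueue [2, 4]
Visit 2, enqueue [5]
Visit 4, enqueue [6]
Visit 5, enqueue []
Visit 6, enqueue [1, 3]
Visit 1, enqueue []
Visit 3, enqueue []

BFS order: [0, 2, 4, 5, 6, 1, 3]


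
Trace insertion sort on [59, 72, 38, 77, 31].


Initial: [59, 72, 38, 77, 31]
Insert 72: [59, 72, 38, 77, 31]
Insert 38: [38, 59, 72, 77, 31]
Insert 77: [38, 59, 72, 77, 31]
Insert 31: [31, 38, 59, 72, 77]

Sorted: [31, 38, 59, 72, 77]


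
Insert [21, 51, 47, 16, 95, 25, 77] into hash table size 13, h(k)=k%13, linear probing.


Insert 21: h=8 -> slot 8
Insert 51: h=12 -> slot 12
Insert 47: h=8, 1 probes -> slot 9
Insert 16: h=3 -> slot 3
Insert 95: h=4 -> slot 4
Insert 25: h=12, 1 probes -> slot 0
Insert 77: h=12, 2 probes -> slot 1

Table: [25, 77, None, 16, 95, None, None, None, 21, 47, None, None, 51]


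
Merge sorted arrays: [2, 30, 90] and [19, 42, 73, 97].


Take 2 from A
Take 19 from B
Take 30 from A
Take 42 from B
Take 73 from B
Take 90 from A

Merged: [2, 19, 30, 42, 73, 90, 97]


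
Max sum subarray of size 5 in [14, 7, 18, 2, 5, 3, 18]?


[0:5]: 46
[1:6]: 35
[2:7]: 46

Max: 46 at [0:5]


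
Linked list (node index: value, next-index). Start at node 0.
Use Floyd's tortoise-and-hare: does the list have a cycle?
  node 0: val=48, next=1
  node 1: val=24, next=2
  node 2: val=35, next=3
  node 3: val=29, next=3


Floyd's tortoise (slow, +1) and hare (fast, +2):
  init: slow=0, fast=0
  step 1: slow=1, fast=2
  step 2: slow=2, fast=3
  step 3: slow=3, fast=3
  slow == fast at node 3: cycle detected

Cycle: yes


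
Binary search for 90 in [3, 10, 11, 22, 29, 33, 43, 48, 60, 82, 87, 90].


Step 1: lo=0, hi=11, mid=5, val=33
Step 2: lo=6, hi=11, mid=8, val=60
Step 3: lo=9, hi=11, mid=10, val=87
Step 4: lo=11, hi=11, mid=11, val=90

Found at index 11


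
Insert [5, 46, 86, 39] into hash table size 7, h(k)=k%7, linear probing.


Insert 5: h=5 -> slot 5
Insert 46: h=4 -> slot 4
Insert 86: h=2 -> slot 2
Insert 39: h=4, 2 probes -> slot 6

Table: [None, None, 86, None, 46, 5, 39]


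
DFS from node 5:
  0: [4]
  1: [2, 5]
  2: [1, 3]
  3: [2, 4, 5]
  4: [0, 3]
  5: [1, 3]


Visit 5, push [3, 1]
Visit 1, push [2]
Visit 2, push [3]
Visit 3, push [4]
Visit 4, push [0]
Visit 0, push []

DFS order: [5, 1, 2, 3, 4, 0]


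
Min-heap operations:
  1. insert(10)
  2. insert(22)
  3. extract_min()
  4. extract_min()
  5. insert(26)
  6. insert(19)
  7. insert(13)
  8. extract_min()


insert(10) -> [10]
insert(22) -> [10, 22]
extract_min()->10, [22]
extract_min()->22, []
insert(26) -> [26]
insert(19) -> [19, 26]
insert(13) -> [13, 26, 19]
extract_min()->13, [19, 26]

Final heap: [19, 26]


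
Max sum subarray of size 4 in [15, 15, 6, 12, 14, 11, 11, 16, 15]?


[0:4]: 48
[1:5]: 47
[2:6]: 43
[3:7]: 48
[4:8]: 52
[5:9]: 53

Max: 53 at [5:9]


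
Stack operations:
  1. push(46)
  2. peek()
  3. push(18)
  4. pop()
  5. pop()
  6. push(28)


push(46) -> [46]
peek()->46
push(18) -> [46, 18]
pop()->18, [46]
pop()->46, []
push(28) -> [28]

Final stack: [28]


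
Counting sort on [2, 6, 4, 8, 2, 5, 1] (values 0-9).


Input: [2, 6, 4, 8, 2, 5, 1]
Counts: [0, 1, 2, 0, 1, 1, 1, 0, 1, 0]

Sorted: [1, 2, 2, 4, 5, 6, 8]


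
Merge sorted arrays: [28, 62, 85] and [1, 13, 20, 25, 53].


Take 1 from B
Take 13 from B
Take 20 from B
Take 25 from B
Take 28 from A
Take 53 from B

Merged: [1, 13, 20, 25, 28, 53, 62, 85]


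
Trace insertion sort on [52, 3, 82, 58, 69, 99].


Initial: [52, 3, 82, 58, 69, 99]
Insert 3: [3, 52, 82, 58, 69, 99]
Insert 82: [3, 52, 82, 58, 69, 99]
Insert 58: [3, 52, 58, 82, 69, 99]
Insert 69: [3, 52, 58, 69, 82, 99]
Insert 99: [3, 52, 58, 69, 82, 99]

Sorted: [3, 52, 58, 69, 82, 99]


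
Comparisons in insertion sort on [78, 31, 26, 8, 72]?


Algorithm: insertion sort
Input: [78, 31, 26, 8, 72]
Sorted: [8, 26, 31, 72, 78]

8


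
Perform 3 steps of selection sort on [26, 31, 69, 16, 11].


Initial: [26, 31, 69, 16, 11]
Step 1: min=11 at 4
  Swap: [11, 31, 69, 16, 26]
Step 2: min=16 at 3
  Swap: [11, 16, 69, 31, 26]
Step 3: min=26 at 4
  Swap: [11, 16, 26, 31, 69]

After 3 steps: [11, 16, 26, 31, 69]


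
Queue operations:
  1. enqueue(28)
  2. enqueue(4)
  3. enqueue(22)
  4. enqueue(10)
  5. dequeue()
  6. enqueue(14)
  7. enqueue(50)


enqueue(28) -> [28]
enqueue(4) -> [28, 4]
enqueue(22) -> [28, 4, 22]
enqueue(10) -> [28, 4, 22, 10]
dequeue()->28, [4, 22, 10]
enqueue(14) -> [4, 22, 10, 14]
enqueue(50) -> [4, 22, 10, 14, 50]

Final queue: [4, 22, 10, 14, 50]


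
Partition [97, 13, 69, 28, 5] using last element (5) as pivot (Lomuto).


Pivot: 5
Place pivot at 0: [5, 13, 69, 28, 97]

Partitioned: [5, 13, 69, 28, 97]


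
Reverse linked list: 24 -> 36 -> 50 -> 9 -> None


Step 1: curr=24, set curr.next=prev(None) | reversed so far: 24
Step 2: curr=36, set curr.next=prev(24) | reversed so far: 36 -> 24
Step 3: curr=50, set curr.next=prev(36) | reversed so far: 50 -> 36 -> 24
Step 4: curr=9, set curr.next=prev(50) | reversed so far: 9 -> 50 -> 36 -> 24

9 -> 50 -> 36 -> 24 -> None


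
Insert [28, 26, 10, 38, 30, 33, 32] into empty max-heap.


Insert 28: [28]
Insert 26: [28, 26]
Insert 10: [28, 26, 10]
Insert 38: [38, 28, 10, 26]
Insert 30: [38, 30, 10, 26, 28]
Insert 33: [38, 30, 33, 26, 28, 10]
Insert 32: [38, 30, 33, 26, 28, 10, 32]

Final heap: [38, 30, 33, 26, 28, 10, 32]


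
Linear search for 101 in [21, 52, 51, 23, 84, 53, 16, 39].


i=0: 21!=101
i=1: 52!=101
i=2: 51!=101
i=3: 23!=101
i=4: 84!=101
i=5: 53!=101
i=6: 16!=101
i=7: 39!=101

Not found, 8 comps


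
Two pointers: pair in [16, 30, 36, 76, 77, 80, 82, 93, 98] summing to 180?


lo=0(16)+hi=8(98)=114
lo=1(30)+hi=8(98)=128
lo=2(36)+hi=8(98)=134
lo=3(76)+hi=8(98)=174
lo=4(77)+hi=8(98)=175
lo=5(80)+hi=8(98)=178
lo=6(82)+hi=8(98)=180

Yes: 82+98=180


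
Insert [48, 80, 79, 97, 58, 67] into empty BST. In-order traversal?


Insert 48: root
Insert 80: R from 48
Insert 79: R from 48 -> L from 80
Insert 97: R from 48 -> R from 80
Insert 58: R from 48 -> L from 80 -> L from 79
Insert 67: R from 48 -> L from 80 -> L from 79 -> R from 58

In-order: [48, 58, 67, 79, 80, 97]


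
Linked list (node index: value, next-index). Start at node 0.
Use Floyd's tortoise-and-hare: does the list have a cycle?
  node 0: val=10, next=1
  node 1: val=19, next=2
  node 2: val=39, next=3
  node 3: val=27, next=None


Floyd's tortoise (slow, +1) and hare (fast, +2):
  init: slow=0, fast=0
  step 1: slow=1, fast=2
  step 2: fast 2->3->None, no cycle

Cycle: no


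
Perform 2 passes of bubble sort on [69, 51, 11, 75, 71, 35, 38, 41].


Initial: [69, 51, 11, 75, 71, 35, 38, 41]
Pass 1: [51, 11, 69, 71, 35, 38, 41, 75] (6 swaps)
Pass 2: [11, 51, 69, 35, 38, 41, 71, 75] (4 swaps)

After 2 passes: [11, 51, 69, 35, 38, 41, 71, 75]


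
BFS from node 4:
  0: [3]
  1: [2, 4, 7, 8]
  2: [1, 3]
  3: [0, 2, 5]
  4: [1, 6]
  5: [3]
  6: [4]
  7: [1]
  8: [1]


Visit 4, enqueue [1, 6]
Visit 1, enqueue [2, 7, 8]
Visit 6, enqueue []
Visit 2, enqueue [3]
Visit 7, enqueue []
Visit 8, enqueue []
Visit 3, enqueue [0, 5]
Visit 0, enqueue []
Visit 5, enqueue []

BFS order: [4, 1, 6, 2, 7, 8, 3, 0, 5]


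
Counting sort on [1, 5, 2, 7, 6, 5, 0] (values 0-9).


Input: [1, 5, 2, 7, 6, 5, 0]
Counts: [1, 1, 1, 0, 0, 2, 1, 1, 0, 0]

Sorted: [0, 1, 2, 5, 5, 6, 7]


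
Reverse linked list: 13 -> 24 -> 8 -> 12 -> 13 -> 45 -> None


Step 1: curr=13, set curr.next=prev(None) | reversed so far: 13
Step 2: curr=24, set curr.next=prev(13) | reversed so far: 24 -> 13
Step 3: curr=8, set curr.next=prev(24) | reversed so far: 8 -> 24 -> 13
Step 4: curr=12, set curr.next=prev(8) | reversed so far: 12 -> 8 -> 24 -> 13
Step 5: curr=13, set curr.next=prev(12) | reversed so far: 13 -> 12 -> 8 -> 24 -> 13
Step 6: curr=45, set curr.next=prev(13) | reversed so far: 45 -> 13 -> 12 -> 8 -> 24 -> 13

45 -> 13 -> 12 -> 8 -> 24 -> 13 -> None


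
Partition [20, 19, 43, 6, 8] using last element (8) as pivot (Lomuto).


Pivot: 8
  6 <= 8: swap -> [6, 19, 43, 20, 8]
Place pivot at 1: [6, 8, 43, 20, 19]

Partitioned: [6, 8, 43, 20, 19]


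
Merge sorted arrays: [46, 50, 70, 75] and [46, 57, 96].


Take 46 from A
Take 46 from B
Take 50 from A
Take 57 from B
Take 70 from A
Take 75 from A

Merged: [46, 46, 50, 57, 70, 75, 96]


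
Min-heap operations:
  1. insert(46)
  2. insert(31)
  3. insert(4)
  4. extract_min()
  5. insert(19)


insert(46) -> [46]
insert(31) -> [31, 46]
insert(4) -> [4, 46, 31]
extract_min()->4, [31, 46]
insert(19) -> [19, 46, 31]

Final heap: [19, 46, 31]


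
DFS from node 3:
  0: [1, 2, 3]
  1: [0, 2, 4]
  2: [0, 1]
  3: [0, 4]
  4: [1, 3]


Visit 3, push [4, 0]
Visit 0, push [2, 1]
Visit 1, push [4, 2]
Visit 2, push []
Visit 4, push []

DFS order: [3, 0, 1, 2, 4]


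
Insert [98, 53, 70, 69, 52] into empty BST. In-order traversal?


Insert 98: root
Insert 53: L from 98
Insert 70: L from 98 -> R from 53
Insert 69: L from 98 -> R from 53 -> L from 70
Insert 52: L from 98 -> L from 53

In-order: [52, 53, 69, 70, 98]


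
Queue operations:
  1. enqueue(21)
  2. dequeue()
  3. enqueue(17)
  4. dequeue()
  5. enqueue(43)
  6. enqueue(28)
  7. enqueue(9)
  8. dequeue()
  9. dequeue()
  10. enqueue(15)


enqueue(21) -> [21]
dequeue()->21, []
enqueue(17) -> [17]
dequeue()->17, []
enqueue(43) -> [43]
enqueue(28) -> [43, 28]
enqueue(9) -> [43, 28, 9]
dequeue()->43, [28, 9]
dequeue()->28, [9]
enqueue(15) -> [9, 15]

Final queue: [9, 15]


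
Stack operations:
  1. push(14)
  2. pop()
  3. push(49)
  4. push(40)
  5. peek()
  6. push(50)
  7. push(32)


push(14) -> [14]
pop()->14, []
push(49) -> [49]
push(40) -> [49, 40]
peek()->40
push(50) -> [49, 40, 50]
push(32) -> [49, 40, 50, 32]

Final stack: [49, 40, 50, 32]


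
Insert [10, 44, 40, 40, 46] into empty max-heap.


Insert 10: [10]
Insert 44: [44, 10]
Insert 40: [44, 10, 40]
Insert 40: [44, 40, 40, 10]
Insert 46: [46, 44, 40, 10, 40]

Final heap: [46, 44, 40, 10, 40]


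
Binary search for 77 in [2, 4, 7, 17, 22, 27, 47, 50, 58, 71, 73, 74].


Step 1: lo=0, hi=11, mid=5, val=27
Step 2: lo=6, hi=11, mid=8, val=58
Step 3: lo=9, hi=11, mid=10, val=73
Step 4: lo=11, hi=11, mid=11, val=74

Not found


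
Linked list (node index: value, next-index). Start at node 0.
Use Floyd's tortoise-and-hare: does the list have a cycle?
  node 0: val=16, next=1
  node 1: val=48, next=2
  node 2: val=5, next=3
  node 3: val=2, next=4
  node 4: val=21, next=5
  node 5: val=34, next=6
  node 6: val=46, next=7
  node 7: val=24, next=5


Floyd's tortoise (slow, +1) and hare (fast, +2):
  init: slow=0, fast=0
  step 1: slow=1, fast=2
  step 2: slow=2, fast=4
  step 3: slow=3, fast=6
  step 4: slow=4, fast=5
  step 5: slow=5, fast=7
  step 6: slow=6, fast=6
  slow == fast at node 6: cycle detected

Cycle: yes


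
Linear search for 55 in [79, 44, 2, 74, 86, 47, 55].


i=0: 79!=55
i=1: 44!=55
i=2: 2!=55
i=3: 74!=55
i=4: 86!=55
i=5: 47!=55
i=6: 55==55 found!

Found at 6, 7 comps


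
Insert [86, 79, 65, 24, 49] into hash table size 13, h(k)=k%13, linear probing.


Insert 86: h=8 -> slot 8
Insert 79: h=1 -> slot 1
Insert 65: h=0 -> slot 0
Insert 24: h=11 -> slot 11
Insert 49: h=10 -> slot 10

Table: [65, 79, None, None, None, None, None, None, 86, None, 49, 24, None]


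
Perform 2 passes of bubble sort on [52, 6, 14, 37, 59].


Initial: [52, 6, 14, 37, 59]
Pass 1: [6, 14, 37, 52, 59] (3 swaps)
Pass 2: [6, 14, 37, 52, 59] (0 swaps)

After 2 passes: [6, 14, 37, 52, 59]


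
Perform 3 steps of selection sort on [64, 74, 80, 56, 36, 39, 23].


Initial: [64, 74, 80, 56, 36, 39, 23]
Step 1: min=23 at 6
  Swap: [23, 74, 80, 56, 36, 39, 64]
Step 2: min=36 at 4
  Swap: [23, 36, 80, 56, 74, 39, 64]
Step 3: min=39 at 5
  Swap: [23, 36, 39, 56, 74, 80, 64]

After 3 steps: [23, 36, 39, 56, 74, 80, 64]


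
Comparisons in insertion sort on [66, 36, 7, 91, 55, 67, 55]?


Algorithm: insertion sort
Input: [66, 36, 7, 91, 55, 67, 55]
Sorted: [7, 36, 55, 55, 66, 67, 91]

13


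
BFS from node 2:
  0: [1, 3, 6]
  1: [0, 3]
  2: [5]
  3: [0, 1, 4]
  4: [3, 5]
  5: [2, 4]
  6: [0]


Visit 2, enqueue [5]
Visit 5, enqueue [4]
Visit 4, enqueue [3]
Visit 3, enqueue [0, 1]
Visit 0, enqueue [6]
Visit 1, enqueue []
Visit 6, enqueue []

BFS order: [2, 5, 4, 3, 0, 1, 6]


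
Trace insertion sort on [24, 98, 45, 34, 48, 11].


Initial: [24, 98, 45, 34, 48, 11]
Insert 98: [24, 98, 45, 34, 48, 11]
Insert 45: [24, 45, 98, 34, 48, 11]
Insert 34: [24, 34, 45, 98, 48, 11]
Insert 48: [24, 34, 45, 48, 98, 11]
Insert 11: [11, 24, 34, 45, 48, 98]

Sorted: [11, 24, 34, 45, 48, 98]


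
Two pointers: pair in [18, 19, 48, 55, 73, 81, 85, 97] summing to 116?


lo=0(18)+hi=7(97)=115
lo=1(19)+hi=7(97)=116

Yes: 19+97=116


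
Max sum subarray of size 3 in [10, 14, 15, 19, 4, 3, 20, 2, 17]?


[0:3]: 39
[1:4]: 48
[2:5]: 38
[3:6]: 26
[4:7]: 27
[5:8]: 25
[6:9]: 39

Max: 48 at [1:4]


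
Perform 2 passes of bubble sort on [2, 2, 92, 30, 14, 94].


Initial: [2, 2, 92, 30, 14, 94]
Pass 1: [2, 2, 30, 14, 92, 94] (2 swaps)
Pass 2: [2, 2, 14, 30, 92, 94] (1 swaps)

After 2 passes: [2, 2, 14, 30, 92, 94]


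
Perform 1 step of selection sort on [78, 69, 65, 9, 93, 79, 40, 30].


Initial: [78, 69, 65, 9, 93, 79, 40, 30]
Step 1: min=9 at 3
  Swap: [9, 69, 65, 78, 93, 79, 40, 30]

After 1 step: [9, 69, 65, 78, 93, 79, 40, 30]


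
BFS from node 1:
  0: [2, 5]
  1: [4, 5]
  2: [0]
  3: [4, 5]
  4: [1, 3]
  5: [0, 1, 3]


Visit 1, enqueue [4, 5]
Visit 4, enqueue [3]
Visit 5, enqueue [0]
Visit 3, enqueue []
Visit 0, enqueue [2]
Visit 2, enqueue []

BFS order: [1, 4, 5, 3, 0, 2]


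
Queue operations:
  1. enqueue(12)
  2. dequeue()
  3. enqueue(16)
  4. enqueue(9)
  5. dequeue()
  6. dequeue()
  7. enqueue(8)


enqueue(12) -> [12]
dequeue()->12, []
enqueue(16) -> [16]
enqueue(9) -> [16, 9]
dequeue()->16, [9]
dequeue()->9, []
enqueue(8) -> [8]

Final queue: [8]


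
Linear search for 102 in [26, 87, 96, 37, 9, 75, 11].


i=0: 26!=102
i=1: 87!=102
i=2: 96!=102
i=3: 37!=102
i=4: 9!=102
i=5: 75!=102
i=6: 11!=102

Not found, 7 comps


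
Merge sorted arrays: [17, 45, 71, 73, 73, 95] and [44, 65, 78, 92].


Take 17 from A
Take 44 from B
Take 45 from A
Take 65 from B
Take 71 from A
Take 73 from A
Take 73 from A
Take 78 from B
Take 92 from B

Merged: [17, 44, 45, 65, 71, 73, 73, 78, 92, 95]


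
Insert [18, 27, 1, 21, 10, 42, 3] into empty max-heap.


Insert 18: [18]
Insert 27: [27, 18]
Insert 1: [27, 18, 1]
Insert 21: [27, 21, 1, 18]
Insert 10: [27, 21, 1, 18, 10]
Insert 42: [42, 21, 27, 18, 10, 1]
Insert 3: [42, 21, 27, 18, 10, 1, 3]

Final heap: [42, 21, 27, 18, 10, 1, 3]


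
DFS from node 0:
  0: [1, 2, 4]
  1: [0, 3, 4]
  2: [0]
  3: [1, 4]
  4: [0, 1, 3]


Visit 0, push [4, 2, 1]
Visit 1, push [4, 3]
Visit 3, push [4]
Visit 4, push []
Visit 2, push []

DFS order: [0, 1, 3, 4, 2]


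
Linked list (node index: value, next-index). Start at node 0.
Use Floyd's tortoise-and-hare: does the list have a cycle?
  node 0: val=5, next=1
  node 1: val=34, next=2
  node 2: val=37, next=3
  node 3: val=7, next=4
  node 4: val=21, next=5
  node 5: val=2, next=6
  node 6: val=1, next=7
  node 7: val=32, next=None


Floyd's tortoise (slow, +1) and hare (fast, +2):
  init: slow=0, fast=0
  step 1: slow=1, fast=2
  step 2: slow=2, fast=4
  step 3: slow=3, fast=6
  step 4: fast 6->7->None, no cycle

Cycle: no


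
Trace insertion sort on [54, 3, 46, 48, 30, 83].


Initial: [54, 3, 46, 48, 30, 83]
Insert 3: [3, 54, 46, 48, 30, 83]
Insert 46: [3, 46, 54, 48, 30, 83]
Insert 48: [3, 46, 48, 54, 30, 83]
Insert 30: [3, 30, 46, 48, 54, 83]
Insert 83: [3, 30, 46, 48, 54, 83]

Sorted: [3, 30, 46, 48, 54, 83]


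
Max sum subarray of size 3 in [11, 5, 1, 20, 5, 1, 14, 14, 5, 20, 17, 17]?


[0:3]: 17
[1:4]: 26
[2:5]: 26
[3:6]: 26
[4:7]: 20
[5:8]: 29
[6:9]: 33
[7:10]: 39
[8:11]: 42
[9:12]: 54

Max: 54 at [9:12]


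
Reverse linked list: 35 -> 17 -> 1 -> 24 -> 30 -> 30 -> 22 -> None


Step 1: curr=35, set curr.next=prev(None) | reversed so far: 35
Step 2: curr=17, set curr.next=prev(35) | reversed so far: 17 -> 35
Step 3: curr=1, set curr.next=prev(17) | reversed so far: 1 -> 17 -> 35
Step 4: curr=24, set curr.next=prev(1) | reversed so far: 24 -> 1 -> 17 -> 35
Step 5: curr=30, set curr.next=prev(24) | reversed so far: 30 -> 24 -> 1 -> 17 -> 35
Step 6: curr=30, set curr.next=prev(30) | reversed so far: 30 -> 30 -> 24 -> 1 -> 17 -> 35
Step 7: curr=22, set curr.next=prev(30) | reversed so far: 22 -> 30 -> 30 -> 24 -> 1 -> 17 -> 35

22 -> 30 -> 30 -> 24 -> 1 -> 17 -> 35 -> None


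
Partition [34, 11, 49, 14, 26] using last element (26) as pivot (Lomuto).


Pivot: 26
  11 <= 26: swap -> [11, 34, 49, 14, 26]
  14 <= 26: swap -> [11, 14, 49, 34, 26]
Place pivot at 2: [11, 14, 26, 34, 49]

Partitioned: [11, 14, 26, 34, 49]


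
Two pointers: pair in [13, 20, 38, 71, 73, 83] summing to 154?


lo=0(13)+hi=5(83)=96
lo=1(20)+hi=5(83)=103
lo=2(38)+hi=5(83)=121
lo=3(71)+hi=5(83)=154

Yes: 71+83=154


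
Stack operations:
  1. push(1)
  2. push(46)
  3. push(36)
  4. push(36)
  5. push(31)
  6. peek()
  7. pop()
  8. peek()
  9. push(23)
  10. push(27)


push(1) -> [1]
push(46) -> [1, 46]
push(36) -> [1, 46, 36]
push(36) -> [1, 46, 36, 36]
push(31) -> [1, 46, 36, 36, 31]
peek()->31
pop()->31, [1, 46, 36, 36]
peek()->36
push(23) -> [1, 46, 36, 36, 23]
push(27) -> [1, 46, 36, 36, 23, 27]

Final stack: [1, 46, 36, 36, 23, 27]


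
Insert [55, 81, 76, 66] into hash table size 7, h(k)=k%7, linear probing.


Insert 55: h=6 -> slot 6
Insert 81: h=4 -> slot 4
Insert 76: h=6, 1 probes -> slot 0
Insert 66: h=3 -> slot 3

Table: [76, None, None, 66, 81, None, 55]


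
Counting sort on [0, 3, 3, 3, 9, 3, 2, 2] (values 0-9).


Input: [0, 3, 3, 3, 9, 3, 2, 2]
Counts: [1, 0, 2, 4, 0, 0, 0, 0, 0, 1]

Sorted: [0, 2, 2, 3, 3, 3, 3, 9]


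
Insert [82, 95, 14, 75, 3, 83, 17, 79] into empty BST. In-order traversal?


Insert 82: root
Insert 95: R from 82
Insert 14: L from 82
Insert 75: L from 82 -> R from 14
Insert 3: L from 82 -> L from 14
Insert 83: R from 82 -> L from 95
Insert 17: L from 82 -> R from 14 -> L from 75
Insert 79: L from 82 -> R from 14 -> R from 75

In-order: [3, 14, 17, 75, 79, 82, 83, 95]


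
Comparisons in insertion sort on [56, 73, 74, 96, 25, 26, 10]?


Algorithm: insertion sort
Input: [56, 73, 74, 96, 25, 26, 10]
Sorted: [10, 25, 26, 56, 73, 74, 96]

18


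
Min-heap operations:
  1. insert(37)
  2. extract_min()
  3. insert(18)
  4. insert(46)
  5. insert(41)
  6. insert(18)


insert(37) -> [37]
extract_min()->37, []
insert(18) -> [18]
insert(46) -> [18, 46]
insert(41) -> [18, 46, 41]
insert(18) -> [18, 18, 41, 46]

Final heap: [18, 18, 41, 46]


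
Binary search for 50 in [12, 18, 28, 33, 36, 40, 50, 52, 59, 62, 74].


Step 1: lo=0, hi=10, mid=5, val=40
Step 2: lo=6, hi=10, mid=8, val=59
Step 3: lo=6, hi=7, mid=6, val=50

Found at index 6


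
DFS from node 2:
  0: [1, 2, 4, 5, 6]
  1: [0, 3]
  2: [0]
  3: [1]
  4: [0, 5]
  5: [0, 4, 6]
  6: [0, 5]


Visit 2, push [0]
Visit 0, push [6, 5, 4, 1]
Visit 1, push [3]
Visit 3, push []
Visit 4, push [5]
Visit 5, push [6]
Visit 6, push []

DFS order: [2, 0, 1, 3, 4, 5, 6]


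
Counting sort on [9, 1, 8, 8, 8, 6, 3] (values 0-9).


Input: [9, 1, 8, 8, 8, 6, 3]
Counts: [0, 1, 0, 1, 0, 0, 1, 0, 3, 1]

Sorted: [1, 3, 6, 8, 8, 8, 9]


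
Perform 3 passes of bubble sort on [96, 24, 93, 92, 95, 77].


Initial: [96, 24, 93, 92, 95, 77]
Pass 1: [24, 93, 92, 95, 77, 96] (5 swaps)
Pass 2: [24, 92, 93, 77, 95, 96] (2 swaps)
Pass 3: [24, 92, 77, 93, 95, 96] (1 swaps)

After 3 passes: [24, 92, 77, 93, 95, 96]


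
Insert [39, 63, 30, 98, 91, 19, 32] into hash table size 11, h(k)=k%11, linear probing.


Insert 39: h=6 -> slot 6
Insert 63: h=8 -> slot 8
Insert 30: h=8, 1 probes -> slot 9
Insert 98: h=10 -> slot 10
Insert 91: h=3 -> slot 3
Insert 19: h=8, 3 probes -> slot 0
Insert 32: h=10, 2 probes -> slot 1

Table: [19, 32, None, 91, None, None, 39, None, 63, 30, 98]


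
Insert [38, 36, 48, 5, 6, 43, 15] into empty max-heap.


Insert 38: [38]
Insert 36: [38, 36]
Insert 48: [48, 36, 38]
Insert 5: [48, 36, 38, 5]
Insert 6: [48, 36, 38, 5, 6]
Insert 43: [48, 36, 43, 5, 6, 38]
Insert 15: [48, 36, 43, 5, 6, 38, 15]

Final heap: [48, 36, 43, 5, 6, 38, 15]


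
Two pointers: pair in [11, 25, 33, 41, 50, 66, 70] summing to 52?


lo=0(11)+hi=6(70)=81
lo=0(11)+hi=5(66)=77
lo=0(11)+hi=4(50)=61
lo=0(11)+hi=3(41)=52

Yes: 11+41=52


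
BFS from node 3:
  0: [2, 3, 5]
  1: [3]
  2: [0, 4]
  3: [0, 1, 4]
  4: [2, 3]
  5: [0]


Visit 3, enqueue [0, 1, 4]
Visit 0, enqueue [2, 5]
Visit 1, enqueue []
Visit 4, enqueue []
Visit 2, enqueue []
Visit 5, enqueue []

BFS order: [3, 0, 1, 4, 2, 5]


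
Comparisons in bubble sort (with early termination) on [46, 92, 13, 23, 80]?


Algorithm: bubble sort (with early termination)
Input: [46, 92, 13, 23, 80]
Sorted: [13, 23, 46, 80, 92]

9


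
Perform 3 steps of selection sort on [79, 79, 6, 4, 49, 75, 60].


Initial: [79, 79, 6, 4, 49, 75, 60]
Step 1: min=4 at 3
  Swap: [4, 79, 6, 79, 49, 75, 60]
Step 2: min=6 at 2
  Swap: [4, 6, 79, 79, 49, 75, 60]
Step 3: min=49 at 4
  Swap: [4, 6, 49, 79, 79, 75, 60]

After 3 steps: [4, 6, 49, 79, 79, 75, 60]


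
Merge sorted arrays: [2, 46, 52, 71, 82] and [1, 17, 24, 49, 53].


Take 1 from B
Take 2 from A
Take 17 from B
Take 24 from B
Take 46 from A
Take 49 from B
Take 52 from A
Take 53 from B

Merged: [1, 2, 17, 24, 46, 49, 52, 53, 71, 82]


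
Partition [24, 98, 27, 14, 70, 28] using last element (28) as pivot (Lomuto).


Pivot: 28
  24 <= 28: advance i (no swap)
  27 <= 28: swap -> [24, 27, 98, 14, 70, 28]
  14 <= 28: swap -> [24, 27, 14, 98, 70, 28]
Place pivot at 3: [24, 27, 14, 28, 70, 98]

Partitioned: [24, 27, 14, 28, 70, 98]


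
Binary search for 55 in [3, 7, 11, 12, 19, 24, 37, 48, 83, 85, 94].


Step 1: lo=0, hi=10, mid=5, val=24
Step 2: lo=6, hi=10, mid=8, val=83
Step 3: lo=6, hi=7, mid=6, val=37
Step 4: lo=7, hi=7, mid=7, val=48

Not found


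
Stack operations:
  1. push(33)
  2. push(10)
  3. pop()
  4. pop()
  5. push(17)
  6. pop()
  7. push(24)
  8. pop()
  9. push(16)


push(33) -> [33]
push(10) -> [33, 10]
pop()->10, [33]
pop()->33, []
push(17) -> [17]
pop()->17, []
push(24) -> [24]
pop()->24, []
push(16) -> [16]

Final stack: [16]


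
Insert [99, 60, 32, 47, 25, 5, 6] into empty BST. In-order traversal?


Insert 99: root
Insert 60: L from 99
Insert 32: L from 99 -> L from 60
Insert 47: L from 99 -> L from 60 -> R from 32
Insert 25: L from 99 -> L from 60 -> L from 32
Insert 5: L from 99 -> L from 60 -> L from 32 -> L from 25
Insert 6: L from 99 -> L from 60 -> L from 32 -> L from 25 -> R from 5

In-order: [5, 6, 25, 32, 47, 60, 99]


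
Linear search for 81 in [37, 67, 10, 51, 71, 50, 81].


i=0: 37!=81
i=1: 67!=81
i=2: 10!=81
i=3: 51!=81
i=4: 71!=81
i=5: 50!=81
i=6: 81==81 found!

Found at 6, 7 comps


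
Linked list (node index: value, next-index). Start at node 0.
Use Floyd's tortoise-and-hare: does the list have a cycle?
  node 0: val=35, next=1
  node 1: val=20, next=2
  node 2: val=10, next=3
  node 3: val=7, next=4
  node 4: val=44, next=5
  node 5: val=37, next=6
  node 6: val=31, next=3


Floyd's tortoise (slow, +1) and hare (fast, +2):
  init: slow=0, fast=0
  step 1: slow=1, fast=2
  step 2: slow=2, fast=4
  step 3: slow=3, fast=6
  step 4: slow=4, fast=4
  slow == fast at node 4: cycle detected

Cycle: yes


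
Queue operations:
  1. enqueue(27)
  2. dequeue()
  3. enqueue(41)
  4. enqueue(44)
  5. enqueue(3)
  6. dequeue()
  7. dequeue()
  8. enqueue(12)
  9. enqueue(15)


enqueue(27) -> [27]
dequeue()->27, []
enqueue(41) -> [41]
enqueue(44) -> [41, 44]
enqueue(3) -> [41, 44, 3]
dequeue()->41, [44, 3]
dequeue()->44, [3]
enqueue(12) -> [3, 12]
enqueue(15) -> [3, 12, 15]

Final queue: [3, 12, 15]


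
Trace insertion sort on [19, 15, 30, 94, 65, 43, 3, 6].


Initial: [19, 15, 30, 94, 65, 43, 3, 6]
Insert 15: [15, 19, 30, 94, 65, 43, 3, 6]
Insert 30: [15, 19, 30, 94, 65, 43, 3, 6]
Insert 94: [15, 19, 30, 94, 65, 43, 3, 6]
Insert 65: [15, 19, 30, 65, 94, 43, 3, 6]
Insert 43: [15, 19, 30, 43, 65, 94, 3, 6]
Insert 3: [3, 15, 19, 30, 43, 65, 94, 6]
Insert 6: [3, 6, 15, 19, 30, 43, 65, 94]

Sorted: [3, 6, 15, 19, 30, 43, 65, 94]


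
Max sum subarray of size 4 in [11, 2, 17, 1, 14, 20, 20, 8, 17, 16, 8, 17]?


[0:4]: 31
[1:5]: 34
[2:6]: 52
[3:7]: 55
[4:8]: 62
[5:9]: 65
[6:10]: 61
[7:11]: 49
[8:12]: 58

Max: 65 at [5:9]


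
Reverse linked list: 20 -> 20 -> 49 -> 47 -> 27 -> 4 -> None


Step 1: curr=20, set curr.next=prev(None) | reversed so far: 20
Step 2: curr=20, set curr.next=prev(20) | reversed so far: 20 -> 20
Step 3: curr=49, set curr.next=prev(20) | reversed so far: 49 -> 20 -> 20
Step 4: curr=47, set curr.next=prev(49) | reversed so far: 47 -> 49 -> 20 -> 20
Step 5: curr=27, set curr.next=prev(47) | reversed so far: 27 -> 47 -> 49 -> 20 -> 20
Step 6: curr=4, set curr.next=prev(27) | reversed so far: 4 -> 27 -> 47 -> 49 -> 20 -> 20

4 -> 27 -> 47 -> 49 -> 20 -> 20 -> None


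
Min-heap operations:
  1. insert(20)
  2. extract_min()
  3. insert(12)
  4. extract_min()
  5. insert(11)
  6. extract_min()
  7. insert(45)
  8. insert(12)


insert(20) -> [20]
extract_min()->20, []
insert(12) -> [12]
extract_min()->12, []
insert(11) -> [11]
extract_min()->11, []
insert(45) -> [45]
insert(12) -> [12, 45]

Final heap: [12, 45]


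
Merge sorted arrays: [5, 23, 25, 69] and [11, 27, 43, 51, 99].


Take 5 from A
Take 11 from B
Take 23 from A
Take 25 from A
Take 27 from B
Take 43 from B
Take 51 from B
Take 69 from A

Merged: [5, 11, 23, 25, 27, 43, 51, 69, 99]


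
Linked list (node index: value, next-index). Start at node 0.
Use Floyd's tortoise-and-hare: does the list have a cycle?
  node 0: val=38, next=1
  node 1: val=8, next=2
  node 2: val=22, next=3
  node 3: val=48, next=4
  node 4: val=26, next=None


Floyd's tortoise (slow, +1) and hare (fast, +2):
  init: slow=0, fast=0
  step 1: slow=1, fast=2
  step 2: slow=2, fast=4
  step 3: fast -> None, no cycle

Cycle: no


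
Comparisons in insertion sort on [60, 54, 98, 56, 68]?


Algorithm: insertion sort
Input: [60, 54, 98, 56, 68]
Sorted: [54, 56, 60, 68, 98]

7


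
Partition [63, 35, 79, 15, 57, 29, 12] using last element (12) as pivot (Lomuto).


Pivot: 12
Place pivot at 0: [12, 35, 79, 15, 57, 29, 63]

Partitioned: [12, 35, 79, 15, 57, 29, 63]


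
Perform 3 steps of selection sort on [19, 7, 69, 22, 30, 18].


Initial: [19, 7, 69, 22, 30, 18]
Step 1: min=7 at 1
  Swap: [7, 19, 69, 22, 30, 18]
Step 2: min=18 at 5
  Swap: [7, 18, 69, 22, 30, 19]
Step 3: min=19 at 5
  Swap: [7, 18, 19, 22, 30, 69]

After 3 steps: [7, 18, 19, 22, 30, 69]


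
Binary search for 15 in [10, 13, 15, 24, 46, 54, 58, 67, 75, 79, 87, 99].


Step 1: lo=0, hi=11, mid=5, val=54
Step 2: lo=0, hi=4, mid=2, val=15

Found at index 2


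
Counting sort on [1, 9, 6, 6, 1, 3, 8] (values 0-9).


Input: [1, 9, 6, 6, 1, 3, 8]
Counts: [0, 2, 0, 1, 0, 0, 2, 0, 1, 1]

Sorted: [1, 1, 3, 6, 6, 8, 9]


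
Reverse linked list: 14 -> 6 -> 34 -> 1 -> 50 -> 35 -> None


Step 1: curr=14, set curr.next=prev(None) | reversed so far: 14
Step 2: curr=6, set curr.next=prev(14) | reversed so far: 6 -> 14
Step 3: curr=34, set curr.next=prev(6) | reversed so far: 34 -> 6 -> 14
Step 4: curr=1, set curr.next=prev(34) | reversed so far: 1 -> 34 -> 6 -> 14
Step 5: curr=50, set curr.next=prev(1) | reversed so far: 50 -> 1 -> 34 -> 6 -> 14
Step 6: curr=35, set curr.next=prev(50) | reversed so far: 35 -> 50 -> 1 -> 34 -> 6 -> 14

35 -> 50 -> 1 -> 34 -> 6 -> 14 -> None


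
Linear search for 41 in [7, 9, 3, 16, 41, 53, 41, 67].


i=0: 7!=41
i=1: 9!=41
i=2: 3!=41
i=3: 16!=41
i=4: 41==41 found!

Found at 4, 5 comps


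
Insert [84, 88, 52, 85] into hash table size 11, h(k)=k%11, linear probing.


Insert 84: h=7 -> slot 7
Insert 88: h=0 -> slot 0
Insert 52: h=8 -> slot 8
Insert 85: h=8, 1 probes -> slot 9

Table: [88, None, None, None, None, None, None, 84, 52, 85, None]


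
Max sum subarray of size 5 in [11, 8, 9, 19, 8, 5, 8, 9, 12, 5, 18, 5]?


[0:5]: 55
[1:6]: 49
[2:7]: 49
[3:8]: 49
[4:9]: 42
[5:10]: 39
[6:11]: 52
[7:12]: 49

Max: 55 at [0:5]


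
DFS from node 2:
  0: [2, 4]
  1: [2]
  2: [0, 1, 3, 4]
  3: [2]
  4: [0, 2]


Visit 2, push [4, 3, 1, 0]
Visit 0, push [4]
Visit 4, push []
Visit 1, push []
Visit 3, push []

DFS order: [2, 0, 4, 1, 3]


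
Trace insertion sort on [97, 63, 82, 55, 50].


Initial: [97, 63, 82, 55, 50]
Insert 63: [63, 97, 82, 55, 50]
Insert 82: [63, 82, 97, 55, 50]
Insert 55: [55, 63, 82, 97, 50]
Insert 50: [50, 55, 63, 82, 97]

Sorted: [50, 55, 63, 82, 97]


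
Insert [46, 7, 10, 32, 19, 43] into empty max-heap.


Insert 46: [46]
Insert 7: [46, 7]
Insert 10: [46, 7, 10]
Insert 32: [46, 32, 10, 7]
Insert 19: [46, 32, 10, 7, 19]
Insert 43: [46, 32, 43, 7, 19, 10]

Final heap: [46, 32, 43, 7, 19, 10]


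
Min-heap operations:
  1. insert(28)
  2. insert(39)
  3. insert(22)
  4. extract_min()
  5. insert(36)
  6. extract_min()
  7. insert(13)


insert(28) -> [28]
insert(39) -> [28, 39]
insert(22) -> [22, 39, 28]
extract_min()->22, [28, 39]
insert(36) -> [28, 39, 36]
extract_min()->28, [36, 39]
insert(13) -> [13, 39, 36]

Final heap: [13, 39, 36]


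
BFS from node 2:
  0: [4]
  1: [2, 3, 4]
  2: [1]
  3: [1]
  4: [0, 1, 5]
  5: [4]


Visit 2, enqueue [1]
Visit 1, enqueue [3, 4]
Visit 3, enqueue []
Visit 4, enqueue [0, 5]
Visit 0, enqueue []
Visit 5, enqueue []

BFS order: [2, 1, 3, 4, 0, 5]


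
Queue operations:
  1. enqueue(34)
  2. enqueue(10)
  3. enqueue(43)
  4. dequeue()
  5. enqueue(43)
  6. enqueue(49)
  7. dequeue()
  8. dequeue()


enqueue(34) -> [34]
enqueue(10) -> [34, 10]
enqueue(43) -> [34, 10, 43]
dequeue()->34, [10, 43]
enqueue(43) -> [10, 43, 43]
enqueue(49) -> [10, 43, 43, 49]
dequeue()->10, [43, 43, 49]
dequeue()->43, [43, 49]

Final queue: [43, 49]


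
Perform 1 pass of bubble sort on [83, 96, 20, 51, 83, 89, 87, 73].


Initial: [83, 96, 20, 51, 83, 89, 87, 73]
Pass 1: [83, 20, 51, 83, 89, 87, 73, 96] (6 swaps)

After 1 pass: [83, 20, 51, 83, 89, 87, 73, 96]


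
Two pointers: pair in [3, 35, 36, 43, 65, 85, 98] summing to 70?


lo=0(3)+hi=6(98)=101
lo=0(3)+hi=5(85)=88
lo=0(3)+hi=4(65)=68
lo=1(35)+hi=4(65)=100
lo=1(35)+hi=3(43)=78
lo=1(35)+hi=2(36)=71

No pair found


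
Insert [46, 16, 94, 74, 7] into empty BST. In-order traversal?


Insert 46: root
Insert 16: L from 46
Insert 94: R from 46
Insert 74: R from 46 -> L from 94
Insert 7: L from 46 -> L from 16

In-order: [7, 16, 46, 74, 94]


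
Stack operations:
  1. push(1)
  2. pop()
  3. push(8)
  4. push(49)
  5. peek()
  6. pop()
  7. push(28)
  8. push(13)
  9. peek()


push(1) -> [1]
pop()->1, []
push(8) -> [8]
push(49) -> [8, 49]
peek()->49
pop()->49, [8]
push(28) -> [8, 28]
push(13) -> [8, 28, 13]
peek()->13

Final stack: [8, 28, 13]


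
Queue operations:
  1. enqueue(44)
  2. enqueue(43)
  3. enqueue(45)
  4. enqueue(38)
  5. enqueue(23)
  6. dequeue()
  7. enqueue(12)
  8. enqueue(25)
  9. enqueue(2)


enqueue(44) -> [44]
enqueue(43) -> [44, 43]
enqueue(45) -> [44, 43, 45]
enqueue(38) -> [44, 43, 45, 38]
enqueue(23) -> [44, 43, 45, 38, 23]
dequeue()->44, [43, 45, 38, 23]
enqueue(12) -> [43, 45, 38, 23, 12]
enqueue(25) -> [43, 45, 38, 23, 12, 25]
enqueue(2) -> [43, 45, 38, 23, 12, 25, 2]

Final queue: [43, 45, 38, 23, 12, 25, 2]
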